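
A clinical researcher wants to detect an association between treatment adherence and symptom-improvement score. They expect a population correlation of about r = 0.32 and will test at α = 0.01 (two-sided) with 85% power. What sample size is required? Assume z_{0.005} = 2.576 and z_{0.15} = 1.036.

n = 122

Fisher's z: C = ½·ln((1+r)/(1−r)) = ½·ln(1.9412) = 0.3316.
n = ((z_{α/2} + z_β)/C)² + 3.
(2.576 + 1.036) / 0.3316 = 3.612 / 0.3316 = 10.893.
n = 10.893² + 3 = 118.65 + 3 = 121.6.
Round up.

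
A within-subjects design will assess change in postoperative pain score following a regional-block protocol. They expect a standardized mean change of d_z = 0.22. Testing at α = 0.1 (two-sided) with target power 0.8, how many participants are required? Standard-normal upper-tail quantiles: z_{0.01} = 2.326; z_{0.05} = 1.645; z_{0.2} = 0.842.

For a paired (one-sample on differences) test: n = ((z_{α/2} + z_β) / d)².
z_{α/2} + z_β = 1.645 + 0.842 = 2.487.
n = (2.487 / 0.22)² = 11.305² = 127.79.
Round up.

n = 128 pairs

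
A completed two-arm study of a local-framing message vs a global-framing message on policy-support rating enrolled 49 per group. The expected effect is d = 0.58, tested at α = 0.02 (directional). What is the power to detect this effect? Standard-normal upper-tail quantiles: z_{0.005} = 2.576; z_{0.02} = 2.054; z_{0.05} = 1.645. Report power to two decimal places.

power ≈ 0.79

For two equal groups, power = Φ(d·√(n/2) − z_{α}).
d·√(n/2) = 0.58 × √(49/2) = 0.58 × 4.950 = 2.871.
z_β = 2.871 − 2.054 = 0.817.
Power = Φ(0.817) = 0.793.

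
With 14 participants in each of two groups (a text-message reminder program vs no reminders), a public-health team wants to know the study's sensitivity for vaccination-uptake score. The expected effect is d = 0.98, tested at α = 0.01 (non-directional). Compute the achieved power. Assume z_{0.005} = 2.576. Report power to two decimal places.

For two equal groups, power = Φ(d·√(n/2) − z_{α/2}).
d·√(n/2) = 0.98 × √(14/2) = 0.98 × 2.646 = 2.593.
z_β = 2.593 − 2.576 = 0.017.
Power = Φ(0.017) = 0.507.

power ≈ 0.51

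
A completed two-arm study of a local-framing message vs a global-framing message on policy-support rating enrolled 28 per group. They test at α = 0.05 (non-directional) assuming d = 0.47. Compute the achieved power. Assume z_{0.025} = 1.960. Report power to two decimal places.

power ≈ 0.42

For two equal groups, power = Φ(d·√(n/2) − z_{α/2}).
d·√(n/2) = 0.47 × √(28/2) = 0.47 × 3.742 = 1.759.
z_β = 1.759 − 1.960 = -0.201.
Power = Φ(-0.201) = 0.420.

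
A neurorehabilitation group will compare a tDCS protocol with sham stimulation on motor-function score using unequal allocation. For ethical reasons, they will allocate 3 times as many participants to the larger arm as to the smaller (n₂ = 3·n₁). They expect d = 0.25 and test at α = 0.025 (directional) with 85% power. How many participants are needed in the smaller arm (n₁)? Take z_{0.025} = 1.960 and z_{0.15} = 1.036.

With allocation ratio k = n₂/n₁ = 3, Var(x̄₁−x̄₂) = σ²(1/n₁ + 1/(k·n₁)) = σ²·(k+1)/(k·n₁).
So n₁ = (1 + 1/k)·((z_{α} + z_β)/d)² = 1.333 × (2.996/0.25)².
n₁ = 1.333 × 143.62 = 191.5.
Round up: n₁ = 192, giving n₂ = 3 × 192 = 576.

n₁ = 192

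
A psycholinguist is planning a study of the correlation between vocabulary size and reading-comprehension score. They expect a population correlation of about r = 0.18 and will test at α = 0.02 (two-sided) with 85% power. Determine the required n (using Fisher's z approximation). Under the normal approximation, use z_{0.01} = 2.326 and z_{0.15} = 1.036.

Fisher's z: C = ½·ln((1+r)/(1−r)) = ½·ln(1.4390) = 0.1820.
n = ((z_{α/2} + z_β)/C)² + 3.
(2.326 + 1.036) / 0.1820 = 3.362 / 0.1820 = 18.473.
n = 18.473² + 3 = 341.23 + 3 = 344.2.
Round up.

n = 345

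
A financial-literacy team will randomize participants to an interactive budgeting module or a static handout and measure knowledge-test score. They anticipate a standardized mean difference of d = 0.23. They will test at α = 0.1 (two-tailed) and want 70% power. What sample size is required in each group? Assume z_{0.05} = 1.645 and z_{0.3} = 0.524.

For two independent groups with equal n: n = 2·((z_{α/2} + z_β) / d)².
z_{α/2} + z_β = 1.645 + 0.524 = 2.169.
n = 2 × (2.169 / 0.23)² = 2 × 9.430² = 2 × 88.93 = 177.9.
Round up to the next whole participant.

n = 178 per group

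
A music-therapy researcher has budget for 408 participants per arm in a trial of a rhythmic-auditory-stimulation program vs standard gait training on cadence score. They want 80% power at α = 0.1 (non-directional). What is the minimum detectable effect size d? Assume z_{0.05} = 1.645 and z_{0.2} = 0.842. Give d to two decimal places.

d_min ≈ 0.17

For two independent groups of n = 408 each: d_min = (z_{α/2} + z_β)·√(2/n).
z-sum = 1.645 + 0.842 = 2.487.
d_min = 2.487 × √(2/408) = 2.487 × 0.0700 = 0.174.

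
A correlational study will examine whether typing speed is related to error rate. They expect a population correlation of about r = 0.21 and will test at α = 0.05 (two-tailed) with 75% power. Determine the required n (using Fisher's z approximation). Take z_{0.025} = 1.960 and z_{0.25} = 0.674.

Fisher's z: C = ½·ln((1+r)/(1−r)) = ½·ln(1.5316) = 0.2132.
n = ((z_{α/2} + z_β)/C)² + 3.
(1.960 + 0.674) / 0.2132 = 2.634 / 0.2132 = 12.355.
n = 12.355² + 3 = 152.64 + 3 = 155.6.
Round up.

n = 156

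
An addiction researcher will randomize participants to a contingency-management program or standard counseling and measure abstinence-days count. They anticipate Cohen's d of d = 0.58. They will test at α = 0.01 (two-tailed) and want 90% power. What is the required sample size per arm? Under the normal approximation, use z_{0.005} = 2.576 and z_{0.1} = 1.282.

For two independent groups with equal n: n = 2·((z_{α/2} + z_β) / d)².
z_{α/2} + z_β = 2.576 + 1.282 = 3.858.
n = 2 × (3.858 / 0.58)² = 2 × 6.652² = 2 × 44.25 = 88.5.
Round up to the next whole participant.

n = 89 per group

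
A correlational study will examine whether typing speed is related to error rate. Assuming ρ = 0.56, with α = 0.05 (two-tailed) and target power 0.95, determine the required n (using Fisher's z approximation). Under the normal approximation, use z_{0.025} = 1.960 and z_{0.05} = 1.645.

n = 36

Fisher's z: C = ½·ln((1+r)/(1−r)) = ½·ln(3.5455) = 0.6328.
n = ((z_{α/2} + z_β)/C)² + 3.
(1.960 + 1.645) / 0.6328 = 3.605 / 0.6328 = 5.697.
n = 5.697² + 3 = 32.45 + 3 = 35.5.
Round up.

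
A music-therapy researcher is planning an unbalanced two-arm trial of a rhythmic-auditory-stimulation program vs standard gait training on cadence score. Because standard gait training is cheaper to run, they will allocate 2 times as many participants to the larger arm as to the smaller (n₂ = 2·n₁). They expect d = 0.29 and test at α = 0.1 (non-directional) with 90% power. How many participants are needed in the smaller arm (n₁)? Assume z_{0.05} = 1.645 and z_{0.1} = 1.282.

With allocation ratio k = n₂/n₁ = 2, Var(x̄₁−x̄₂) = σ²(1/n₁ + 1/(k·n₁)) = σ²·(k+1)/(k·n₁).
So n₁ = (1 + 1/k)·((z_{α/2} + z_β)/d)² = 1.500 × (2.927/0.29)².
n₁ = 1.500 × 101.87 = 152.8.
Round up: n₁ = 153, giving n₂ = 2 × 153 = 306.

n₁ = 153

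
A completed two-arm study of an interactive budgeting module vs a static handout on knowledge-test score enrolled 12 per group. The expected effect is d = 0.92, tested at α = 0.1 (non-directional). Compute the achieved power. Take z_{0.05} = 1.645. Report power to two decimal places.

power ≈ 0.73

For two equal groups, power = Φ(d·√(n/2) − z_{α/2}).
d·√(n/2) = 0.92 × √(12/2) = 0.92 × 2.449 = 2.254.
z_β = 2.254 − 1.645 = 0.609.
Power = Φ(0.609) = 0.729.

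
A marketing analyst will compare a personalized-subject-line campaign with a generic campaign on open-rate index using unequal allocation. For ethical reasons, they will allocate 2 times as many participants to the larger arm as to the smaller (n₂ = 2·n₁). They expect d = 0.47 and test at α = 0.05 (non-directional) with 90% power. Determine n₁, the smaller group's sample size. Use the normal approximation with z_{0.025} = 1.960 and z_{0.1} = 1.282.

With allocation ratio k = n₂/n₁ = 2, Var(x̄₁−x̄₂) = σ²(1/n₁ + 1/(k·n₁)) = σ²·(k+1)/(k·n₁).
So n₁ = (1 + 1/k)·((z_{α/2} + z_β)/d)² = 1.500 × (3.242/0.47)².
n₁ = 1.500 × 47.58 = 71.4.
Round up: n₁ = 72, giving n₂ = 2 × 72 = 144.

n₁ = 72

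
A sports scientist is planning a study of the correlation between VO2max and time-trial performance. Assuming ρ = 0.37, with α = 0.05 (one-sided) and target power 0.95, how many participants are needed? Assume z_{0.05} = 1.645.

n = 75

Fisher's z: C = ½·ln((1+r)/(1−r)) = ½·ln(2.1746) = 0.3884.
n = ((z_{α} + z_β)/C)² + 3.
(1.645 + 1.645) / 0.3884 = 3.290 / 0.3884 = 8.471.
n = 8.471² + 3 = 71.75 + 3 = 74.8.
Round up.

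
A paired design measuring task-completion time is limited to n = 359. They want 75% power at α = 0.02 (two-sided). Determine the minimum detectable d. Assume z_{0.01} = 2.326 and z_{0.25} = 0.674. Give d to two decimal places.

For a single sample (or paired design) of n = 359: d_min = (z_{α/2} + z_β)/√n.
z-sum = 2.326 + 0.674 = 3.000.
d_min = 3.000 / √359 = 3.000 / 18.947 = 0.158.

d_min ≈ 0.16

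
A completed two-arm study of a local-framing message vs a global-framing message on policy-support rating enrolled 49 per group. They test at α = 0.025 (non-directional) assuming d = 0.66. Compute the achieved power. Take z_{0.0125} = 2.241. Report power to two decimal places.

power ≈ 0.85

For two equal groups, power = Φ(d·√(n/2) − z_{α/2}).
d·√(n/2) = 0.66 × √(49/2) = 0.66 × 4.950 = 3.267.
z_β = 3.267 − 2.241 = 1.026.
Power = Φ(1.026) = 0.848.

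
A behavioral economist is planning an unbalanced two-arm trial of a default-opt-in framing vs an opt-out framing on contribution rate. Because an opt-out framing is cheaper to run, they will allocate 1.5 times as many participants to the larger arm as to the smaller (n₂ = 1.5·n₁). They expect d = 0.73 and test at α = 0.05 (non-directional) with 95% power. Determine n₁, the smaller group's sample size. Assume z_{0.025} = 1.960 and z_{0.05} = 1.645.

n₁ = 41

With allocation ratio k = n₂/n₁ = 1.5, Var(x̄₁−x̄₂) = σ²(1/n₁ + 1/(k·n₁)) = σ²·(k+1)/(k·n₁).
So n₁ = (1 + 1/k)·((z_{α/2} + z_β)/d)² = 1.667 × (3.605/0.73)².
n₁ = 1.667 × 24.39 = 40.6.
Round up: n₁ = 41, giving n₂ = ⌈1.5 × 41⌉ = ⌈61.5⌉ = 62.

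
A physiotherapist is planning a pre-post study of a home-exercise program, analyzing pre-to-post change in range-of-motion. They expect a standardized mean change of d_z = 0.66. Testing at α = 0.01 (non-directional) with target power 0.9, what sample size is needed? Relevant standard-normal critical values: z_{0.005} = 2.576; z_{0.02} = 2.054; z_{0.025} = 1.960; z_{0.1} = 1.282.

For a paired (one-sample on differences) test: n = ((z_{α/2} + z_β) / d)².
z_{α/2} + z_β = 2.576 + 1.282 = 3.858.
n = (3.858 / 0.66)² = 5.845² = 34.17.
Round up.

n = 35 pairs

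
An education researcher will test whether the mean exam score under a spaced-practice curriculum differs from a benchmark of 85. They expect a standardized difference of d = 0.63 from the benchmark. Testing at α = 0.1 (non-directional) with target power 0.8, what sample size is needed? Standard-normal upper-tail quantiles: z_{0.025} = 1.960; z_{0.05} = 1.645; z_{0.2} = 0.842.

n = 16

For a one-sample test: n = ((z_{α/2} + z_β) / d)².
z_{α/2} + z_β = 1.645 + 0.842 = 2.487.
n = (2.487 / 0.63)² = 3.948² = 15.58.
Round up.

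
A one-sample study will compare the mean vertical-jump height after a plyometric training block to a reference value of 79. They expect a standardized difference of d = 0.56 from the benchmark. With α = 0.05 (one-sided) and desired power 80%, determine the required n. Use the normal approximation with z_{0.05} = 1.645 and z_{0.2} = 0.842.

n = 20

For a one-sample test: n = ((z_{α} + z_β) / d)².
z_{α} + z_β = 1.645 + 0.842 = 2.487.
n = (2.487 / 0.56)² = 4.441² = 19.72.
Round up.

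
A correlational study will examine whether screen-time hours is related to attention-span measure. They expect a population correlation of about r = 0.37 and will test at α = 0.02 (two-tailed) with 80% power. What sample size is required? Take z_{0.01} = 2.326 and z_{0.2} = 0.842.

n = 70

Fisher's z: C = ½·ln((1+r)/(1−r)) = ½·ln(2.1746) = 0.3884.
n = ((z_{α/2} + z_β)/C)² + 3.
(2.326 + 0.842) / 0.3884 = 3.168 / 0.3884 = 8.157.
n = 8.157² + 3 = 66.53 + 3 = 69.5.
Round up.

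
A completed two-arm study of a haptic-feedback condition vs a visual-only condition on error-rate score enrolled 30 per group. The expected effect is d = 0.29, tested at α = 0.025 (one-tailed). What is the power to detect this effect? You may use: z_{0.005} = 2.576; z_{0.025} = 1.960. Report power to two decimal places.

power ≈ 0.20

For two equal groups, power = Φ(d·√(n/2) − z_{α}).
d·√(n/2) = 0.29 × √(30/2) = 0.29 × 3.873 = 1.123.
z_β = 1.123 − 1.960 = -0.837.
Power = Φ(-0.837) = 0.201.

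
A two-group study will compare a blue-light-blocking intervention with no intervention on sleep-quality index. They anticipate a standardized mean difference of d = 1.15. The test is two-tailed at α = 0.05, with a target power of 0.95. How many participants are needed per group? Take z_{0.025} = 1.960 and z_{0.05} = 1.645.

For two independent groups with equal n: n = 2·((z_{α/2} + z_β) / d)².
z_{α/2} + z_β = 1.960 + 1.645 = 3.605.
n = 2 × (3.605 / 1.15)² = 2 × 3.135² = 2 × 9.83 = 19.7.
Round up to the next whole participant.

n = 20 per group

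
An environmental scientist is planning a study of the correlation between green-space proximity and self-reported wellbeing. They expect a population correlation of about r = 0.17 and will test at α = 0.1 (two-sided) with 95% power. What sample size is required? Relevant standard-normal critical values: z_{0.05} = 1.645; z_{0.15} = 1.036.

n = 371

Fisher's z: C = ½·ln((1+r)/(1−r)) = ½·ln(1.4096) = 0.1717.
n = ((z_{α/2} + z_β)/C)² + 3.
(1.645 + 1.645) / 0.1717 = 3.290 / 0.1717 = 19.161.
n = 19.161² + 3 = 367.16 + 3 = 370.2.
Round up.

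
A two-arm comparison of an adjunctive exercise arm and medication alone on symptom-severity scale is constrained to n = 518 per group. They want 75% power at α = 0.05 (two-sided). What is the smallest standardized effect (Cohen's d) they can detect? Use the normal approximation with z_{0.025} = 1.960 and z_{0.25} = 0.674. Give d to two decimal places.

For two independent groups of n = 518 each: d_min = (z_{α/2} + z_β)·√(2/n).
z-sum = 1.960 + 0.674 = 2.634.
d_min = 2.634 × √(2/518) = 2.634 × 0.0621 = 0.164.

d_min ≈ 0.16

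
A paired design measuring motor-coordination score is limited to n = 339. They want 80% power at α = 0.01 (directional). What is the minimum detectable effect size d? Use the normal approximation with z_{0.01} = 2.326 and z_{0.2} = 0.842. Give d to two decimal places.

For a single sample (or paired design) of n = 339: d_min = (z_{α} + z_β)/√n.
z-sum = 2.326 + 0.842 = 3.168.
d_min = 3.168 / √339 = 3.168 / 18.412 = 0.172.

d_min ≈ 0.17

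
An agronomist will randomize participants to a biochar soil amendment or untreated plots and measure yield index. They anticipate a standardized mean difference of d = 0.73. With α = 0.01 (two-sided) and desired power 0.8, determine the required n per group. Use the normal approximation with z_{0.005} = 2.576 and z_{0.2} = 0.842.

n = 44 per group

For two independent groups with equal n: n = 2·((z_{α/2} + z_β) / d)².
z_{α/2} + z_β = 2.576 + 0.842 = 3.418.
n = 2 × (3.418 / 0.73)² = 2 × 4.682² = 2 × 21.92 = 43.8.
Round up to the next whole participant.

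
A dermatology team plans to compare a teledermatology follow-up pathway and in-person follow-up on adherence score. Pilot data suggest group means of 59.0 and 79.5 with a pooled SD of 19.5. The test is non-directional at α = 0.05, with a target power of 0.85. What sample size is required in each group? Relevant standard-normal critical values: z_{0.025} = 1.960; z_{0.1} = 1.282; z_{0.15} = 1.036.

Cohen's d = |M₁ − M₂| / SD_pooled = |59.0 − 79.5| / 19.5 = 20.5 / 19.5 = 1.051.
For two independent groups with equal n: n = 2·((z_{α/2} + z_β) / d)².
z_{α/2} + z_β = 1.960 + 1.036 = 2.996.
n = 2 × (2.996 / 1.051)² = 2 × 2.851² = 2 × 8.13 = 16.3.
Round up to the next whole participant.

n = 17 per group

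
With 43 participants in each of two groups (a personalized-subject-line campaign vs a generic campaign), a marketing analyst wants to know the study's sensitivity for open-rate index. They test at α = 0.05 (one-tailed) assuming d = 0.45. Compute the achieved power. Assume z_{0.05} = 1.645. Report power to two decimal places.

power ≈ 0.67

For two equal groups, power = Φ(d·√(n/2) − z_{α}).
d·√(n/2) = 0.45 × √(43/2) = 0.45 × 4.637 = 2.087.
z_β = 2.087 − 1.645 = 0.442.
Power = Φ(0.442) = 0.671.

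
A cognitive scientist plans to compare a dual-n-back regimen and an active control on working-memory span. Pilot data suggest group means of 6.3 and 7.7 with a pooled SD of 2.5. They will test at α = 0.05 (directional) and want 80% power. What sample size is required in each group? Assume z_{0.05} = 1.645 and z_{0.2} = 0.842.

Cohen's d = |M₁ − M₂| / SD_pooled = |6.3 − 7.7| / 2.5 = 1.4 / 2.5 = 0.560.
For two independent groups with equal n: n = 2·((z_{α} + z_β) / d)².
z_{α} + z_β = 1.645 + 0.842 = 2.487.
n = 2 × (2.487 / 0.560)² = 2 × 4.441² = 2 × 19.72 = 39.4.
Round up to the next whole participant.

n = 40 per group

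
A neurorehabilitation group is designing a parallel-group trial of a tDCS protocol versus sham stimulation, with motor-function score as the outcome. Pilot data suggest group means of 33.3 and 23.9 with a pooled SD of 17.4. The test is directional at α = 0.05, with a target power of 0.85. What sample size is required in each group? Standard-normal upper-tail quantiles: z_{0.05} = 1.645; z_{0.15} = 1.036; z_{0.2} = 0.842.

Cohen's d = |M₁ − M₂| / SD_pooled = |33.3 − 23.9| / 17.4 = 9.4 / 17.4 = 0.540.
For two independent groups with equal n: n = 2·((z_{α} + z_β) / d)².
z_{α} + z_β = 1.645 + 1.036 = 2.681.
n = 2 × (2.681 / 0.540)² = 2 × 4.965² = 2 × 24.65 = 49.3.
Round up to the next whole participant.

n = 50 per group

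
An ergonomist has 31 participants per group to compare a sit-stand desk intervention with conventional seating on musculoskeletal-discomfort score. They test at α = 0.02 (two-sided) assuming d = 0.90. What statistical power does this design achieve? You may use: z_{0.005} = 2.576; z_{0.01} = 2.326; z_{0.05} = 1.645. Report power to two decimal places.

For two equal groups, power = Φ(d·√(n/2) − z_{α/2}).
d·√(n/2) = 0.90 × √(31/2) = 0.90 × 3.937 = 3.543.
z_β = 3.543 − 2.326 = 1.217.
Power = Φ(1.217) = 0.888.

power ≈ 0.89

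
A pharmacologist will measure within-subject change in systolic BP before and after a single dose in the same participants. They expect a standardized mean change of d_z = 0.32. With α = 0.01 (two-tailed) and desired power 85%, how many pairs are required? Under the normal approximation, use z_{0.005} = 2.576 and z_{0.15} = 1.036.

n = 128 pairs

For a paired (one-sample on differences) test: n = ((z_{α/2} + z_β) / d)².
z_{α/2} + z_β = 2.576 + 1.036 = 3.612.
n = (3.612 / 0.32)² = 11.287² = 127.41.
Round up.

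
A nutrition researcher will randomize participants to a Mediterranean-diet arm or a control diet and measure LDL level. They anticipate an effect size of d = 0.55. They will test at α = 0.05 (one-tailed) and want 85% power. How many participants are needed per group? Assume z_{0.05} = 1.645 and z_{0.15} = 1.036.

n = 48 per group

For two independent groups with equal n: n = 2·((z_{α} + z_β) / d)².
z_{α} + z_β = 1.645 + 1.036 = 2.681.
n = 2 × (2.681 / 0.55)² = 2 × 4.875² = 2 × 23.76 = 47.5.
Round up to the next whole participant.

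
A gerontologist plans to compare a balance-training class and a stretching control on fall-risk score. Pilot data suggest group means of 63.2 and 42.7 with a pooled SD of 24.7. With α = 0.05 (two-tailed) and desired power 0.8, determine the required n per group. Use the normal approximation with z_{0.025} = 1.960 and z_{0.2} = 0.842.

n = 23 per group

Cohen's d = |M₁ − M₂| / SD_pooled = |63.2 − 42.7| / 24.7 = 20.5 / 24.7 = 0.830.
For two independent groups with equal n: n = 2·((z_{α/2} + z_β) / d)².
z_{α/2} + z_β = 1.960 + 0.842 = 2.802.
n = 2 × (2.802 / 0.830)² = 2 × 3.376² = 2 × 11.40 = 22.8.
Round up to the next whole participant.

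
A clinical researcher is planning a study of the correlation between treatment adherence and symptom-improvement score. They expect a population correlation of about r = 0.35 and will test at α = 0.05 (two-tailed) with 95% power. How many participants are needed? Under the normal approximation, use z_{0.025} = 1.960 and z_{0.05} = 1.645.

n = 101

Fisher's z: C = ½·ln((1+r)/(1−r)) = ½·ln(2.0769) = 0.3654.
n = ((z_{α/2} + z_β)/C)² + 3.
(1.960 + 1.645) / 0.3654 = 3.605 / 0.3654 = 9.866.
n = 9.866² + 3 = 97.34 + 3 = 100.3.
Round up.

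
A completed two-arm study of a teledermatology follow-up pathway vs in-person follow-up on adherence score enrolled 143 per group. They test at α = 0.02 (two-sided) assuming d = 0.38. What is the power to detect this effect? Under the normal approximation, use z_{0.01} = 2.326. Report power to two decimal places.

power ≈ 0.81

For two equal groups, power = Φ(d·√(n/2) − z_{α/2}).
d·√(n/2) = 0.38 × √(143/2) = 0.38 × 8.456 = 3.213.
z_β = 3.213 − 2.326 = 0.887.
Power = Φ(0.887) = 0.813.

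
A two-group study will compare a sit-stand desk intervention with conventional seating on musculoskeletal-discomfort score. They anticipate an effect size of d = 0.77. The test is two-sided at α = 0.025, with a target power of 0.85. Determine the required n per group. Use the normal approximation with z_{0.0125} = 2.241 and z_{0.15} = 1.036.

For two independent groups with equal n: n = 2·((z_{α/2} + z_β) / d)².
z_{α/2} + z_β = 2.241 + 1.036 = 3.277.
n = 2 × (3.277 / 0.77)² = 2 × 4.256² = 2 × 18.11 = 36.2.
Round up to the next whole participant.

n = 37 per group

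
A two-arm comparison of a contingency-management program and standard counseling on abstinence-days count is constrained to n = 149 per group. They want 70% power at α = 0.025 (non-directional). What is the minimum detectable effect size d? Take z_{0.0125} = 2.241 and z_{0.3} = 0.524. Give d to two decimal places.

For two independent groups of n = 149 each: d_min = (z_{α/2} + z_β)·√(2/n).
z-sum = 2.241 + 0.524 = 2.765.
d_min = 2.765 × √(2/149) = 2.765 × 0.1159 = 0.320.

d_min ≈ 0.32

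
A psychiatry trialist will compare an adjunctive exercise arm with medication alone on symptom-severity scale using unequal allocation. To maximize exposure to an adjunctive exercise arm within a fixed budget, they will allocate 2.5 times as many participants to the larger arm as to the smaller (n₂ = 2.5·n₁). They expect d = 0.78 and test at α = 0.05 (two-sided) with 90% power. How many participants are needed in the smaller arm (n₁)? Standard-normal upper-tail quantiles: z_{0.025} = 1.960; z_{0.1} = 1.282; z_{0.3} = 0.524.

n₁ = 25

With allocation ratio k = n₂/n₁ = 2.5, Var(x̄₁−x̄₂) = σ²(1/n₁ + 1/(k·n₁)) = σ²·(k+1)/(k·n₁).
So n₁ = (1 + 1/k)·((z_{α/2} + z_β)/d)² = 1.400 × (3.242/0.78)².
n₁ = 1.400 × 17.28 = 24.2.
Round up: n₁ = 25, giving n₂ = ⌈2.5 × 25⌉ = ⌈62.5⌉ = 63.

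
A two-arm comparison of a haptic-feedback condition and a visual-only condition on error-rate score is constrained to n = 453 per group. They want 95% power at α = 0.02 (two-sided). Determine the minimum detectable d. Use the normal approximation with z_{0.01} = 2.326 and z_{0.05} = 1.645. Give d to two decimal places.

d_min ≈ 0.26

For two independent groups of n = 453 each: d_min = (z_{α/2} + z_β)·√(2/n).
z-sum = 2.326 + 1.645 = 3.971.
d_min = 3.971 × √(2/453) = 3.971 × 0.0664 = 0.264.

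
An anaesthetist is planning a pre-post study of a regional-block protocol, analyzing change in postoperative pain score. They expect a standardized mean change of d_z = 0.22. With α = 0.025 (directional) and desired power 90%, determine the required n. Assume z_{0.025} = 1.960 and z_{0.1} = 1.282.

n = 218 pairs

For a paired (one-sample on differences) test: n = ((z_{α} + z_β) / d)².
z_{α} + z_β = 1.960 + 1.282 = 3.242.
n = (3.242 / 0.22)² = 14.736² = 217.16.
Round up.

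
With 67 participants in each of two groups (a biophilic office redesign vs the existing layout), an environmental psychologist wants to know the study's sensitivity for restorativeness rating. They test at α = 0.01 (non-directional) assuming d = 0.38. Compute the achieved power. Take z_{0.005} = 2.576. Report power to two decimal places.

For two equal groups, power = Φ(d·√(n/2) − z_{α/2}).
d·√(n/2) = 0.38 × √(67/2) = 0.38 × 5.788 = 2.199.
z_β = 2.199 − 2.576 = -0.377.
Power = Φ(-0.377) = 0.353.

power ≈ 0.35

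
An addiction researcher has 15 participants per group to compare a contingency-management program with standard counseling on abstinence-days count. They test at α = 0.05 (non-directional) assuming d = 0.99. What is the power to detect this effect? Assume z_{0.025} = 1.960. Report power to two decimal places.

For two equal groups, power = Φ(d·√(n/2) − z_{α/2}).
d·√(n/2) = 0.99 × √(15/2) = 0.99 × 2.739 = 2.711.
z_β = 2.711 − 1.960 = 0.751.
Power = Φ(0.751) = 0.774.

power ≈ 0.77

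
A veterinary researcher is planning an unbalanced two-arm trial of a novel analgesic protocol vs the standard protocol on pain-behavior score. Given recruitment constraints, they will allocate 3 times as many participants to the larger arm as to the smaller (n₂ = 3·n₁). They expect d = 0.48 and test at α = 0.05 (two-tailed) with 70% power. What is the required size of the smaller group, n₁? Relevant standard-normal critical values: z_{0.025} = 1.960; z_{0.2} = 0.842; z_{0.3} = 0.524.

n₁ = 36

With allocation ratio k = n₂/n₁ = 3, Var(x̄₁−x̄₂) = σ²(1/n₁ + 1/(k·n₁)) = σ²·(k+1)/(k·n₁).
So n₁ = (1 + 1/k)·((z_{α/2} + z_β)/d)² = 1.333 × (2.484/0.48)².
n₁ = 1.333 × 26.78 = 35.7.
Round up: n₁ = 36, giving n₂ = 3 × 36 = 108.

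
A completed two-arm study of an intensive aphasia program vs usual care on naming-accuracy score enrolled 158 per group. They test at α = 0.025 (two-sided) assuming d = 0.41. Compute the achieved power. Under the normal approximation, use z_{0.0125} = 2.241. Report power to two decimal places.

power ≈ 0.92

For two equal groups, power = Φ(d·√(n/2) − z_{α/2}).
d·√(n/2) = 0.41 × √(158/2) = 0.41 × 8.888 = 3.644.
z_β = 3.644 − 2.241 = 1.403.
Power = Φ(1.403) = 0.920.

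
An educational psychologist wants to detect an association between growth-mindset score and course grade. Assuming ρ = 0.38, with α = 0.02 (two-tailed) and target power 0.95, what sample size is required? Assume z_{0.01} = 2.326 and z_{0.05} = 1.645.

Fisher's z: C = ½·ln((1+r)/(1−r)) = ½·ln(2.2258) = 0.4001.
n = ((z_{α/2} + z_β)/C)² + 3.
(2.326 + 1.645) / 0.4001 = 3.971 / 0.4001 = 9.925.
n = 9.925² + 3 = 98.51 + 3 = 101.5.
Round up.

n = 102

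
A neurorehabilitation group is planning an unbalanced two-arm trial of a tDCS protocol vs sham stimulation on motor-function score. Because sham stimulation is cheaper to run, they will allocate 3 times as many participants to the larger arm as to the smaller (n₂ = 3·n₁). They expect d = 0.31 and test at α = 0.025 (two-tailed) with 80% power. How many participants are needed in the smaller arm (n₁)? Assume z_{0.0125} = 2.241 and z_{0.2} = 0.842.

n₁ = 132

With allocation ratio k = n₂/n₁ = 3, Var(x̄₁−x̄₂) = σ²(1/n₁ + 1/(k·n₁)) = σ²·(k+1)/(k·n₁).
So n₁ = (1 + 1/k)·((z_{α/2} + z_β)/d)² = 1.333 × (3.083/0.31)².
n₁ = 1.333 × 98.91 = 131.9.
Round up: n₁ = 132, giving n₂ = 3 × 132 = 396.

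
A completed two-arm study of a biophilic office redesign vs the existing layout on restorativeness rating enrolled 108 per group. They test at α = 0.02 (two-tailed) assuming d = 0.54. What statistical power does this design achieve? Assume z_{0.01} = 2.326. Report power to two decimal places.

For two equal groups, power = Φ(d·√(n/2) − z_{α/2}).
d·√(n/2) = 0.54 × √(108/2) = 0.54 × 7.348 = 3.968.
z_β = 3.968 − 2.326 = 1.642.
Power = Φ(1.642) = 0.950.

power ≈ 0.95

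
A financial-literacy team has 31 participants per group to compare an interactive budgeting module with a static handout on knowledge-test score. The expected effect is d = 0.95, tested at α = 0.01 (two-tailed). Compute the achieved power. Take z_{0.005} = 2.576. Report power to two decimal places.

For two equal groups, power = Φ(d·√(n/2) − z_{α/2}).
d·√(n/2) = 0.95 × √(31/2) = 0.95 × 3.937 = 3.740.
z_β = 3.740 − 2.576 = 1.164.
Power = Φ(1.164) = 0.878.

power ≈ 0.88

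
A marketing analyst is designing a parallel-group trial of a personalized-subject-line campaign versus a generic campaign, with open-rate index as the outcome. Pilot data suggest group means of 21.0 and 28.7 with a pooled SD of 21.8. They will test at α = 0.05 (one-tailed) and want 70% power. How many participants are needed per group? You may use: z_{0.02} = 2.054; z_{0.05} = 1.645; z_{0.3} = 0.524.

Cohen's d = |M₁ − M₂| / SD_pooled = |21.0 − 28.7| / 21.8 = 7.7 / 21.8 = 0.353.
For two independent groups with equal n: n = 2·((z_{α} + z_β) / d)².
z_{α} + z_β = 1.645 + 0.524 = 2.169.
n = 2 × (2.169 / 0.353)² = 2 × 6.144² = 2 × 37.75 = 75.5.
Round up to the next whole participant.

n = 76 per group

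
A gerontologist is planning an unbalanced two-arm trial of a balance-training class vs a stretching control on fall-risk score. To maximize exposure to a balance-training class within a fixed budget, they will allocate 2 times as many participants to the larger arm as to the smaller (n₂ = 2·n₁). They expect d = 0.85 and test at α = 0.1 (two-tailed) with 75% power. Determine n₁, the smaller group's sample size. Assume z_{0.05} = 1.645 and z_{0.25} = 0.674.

n₁ = 12

With allocation ratio k = n₂/n₁ = 2, Var(x̄₁−x̄₂) = σ²(1/n₁ + 1/(k·n₁)) = σ²·(k+1)/(k·n₁).
So n₁ = (1 + 1/k)·((z_{α/2} + z_β)/d)² = 1.500 × (2.319/0.85)².
n₁ = 1.500 × 7.44 = 11.2.
Round up: n₁ = 12, giving n₂ = 2 × 12 = 24.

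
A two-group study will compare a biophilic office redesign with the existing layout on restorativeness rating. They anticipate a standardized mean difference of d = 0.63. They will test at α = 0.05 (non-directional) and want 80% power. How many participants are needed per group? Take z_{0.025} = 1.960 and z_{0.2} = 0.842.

n = 40 per group

For two independent groups with equal n: n = 2·((z_{α/2} + z_β) / d)².
z_{α/2} + z_β = 1.960 + 0.842 = 2.802.
n = 2 × (2.802 / 0.63)² = 2 × 4.448² = 2 × 19.78 = 39.6.
Round up to the next whole participant.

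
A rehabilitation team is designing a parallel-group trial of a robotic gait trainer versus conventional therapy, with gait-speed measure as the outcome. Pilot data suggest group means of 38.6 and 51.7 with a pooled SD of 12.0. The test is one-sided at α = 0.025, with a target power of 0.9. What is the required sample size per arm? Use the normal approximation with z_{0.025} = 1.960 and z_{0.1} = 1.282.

n = 18 per group

Cohen's d = |M₁ − M₂| / SD_pooled = |38.6 − 51.7| / 12.0 = 13.1 / 12.0 = 1.092.
For two independent groups with equal n: n = 2·((z_{α} + z_β) / d)².
z_{α} + z_β = 1.960 + 1.282 = 3.242.
n = 2 × (3.242 / 1.092)² = 2 × 2.969² = 2 × 8.81 = 17.6.
Round up to the next whole participant.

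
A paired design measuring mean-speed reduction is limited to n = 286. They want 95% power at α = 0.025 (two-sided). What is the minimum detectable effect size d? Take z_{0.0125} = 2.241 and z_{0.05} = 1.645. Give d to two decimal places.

For a single sample (or paired design) of n = 286: d_min = (z_{α/2} + z_β)/√n.
z-sum = 2.241 + 1.645 = 3.886.
d_min = 3.886 / √286 = 3.886 / 16.912 = 0.230.

d_min ≈ 0.23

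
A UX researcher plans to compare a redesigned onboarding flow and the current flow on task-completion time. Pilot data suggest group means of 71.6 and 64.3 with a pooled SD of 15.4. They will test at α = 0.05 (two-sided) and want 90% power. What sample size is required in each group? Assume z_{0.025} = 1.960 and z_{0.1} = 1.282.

n = 94 per group

Cohen's d = |M₁ − M₂| / SD_pooled = |71.6 − 64.3| / 15.4 = 7.3 / 15.4 = 0.474.
For two independent groups with equal n: n = 2·((z_{α/2} + z_β) / d)².
z_{α/2} + z_β = 1.960 + 1.282 = 3.242.
n = 2 × (3.242 / 0.474)² = 2 × 6.840² = 2 × 46.78 = 93.6.
Round up to the next whole participant.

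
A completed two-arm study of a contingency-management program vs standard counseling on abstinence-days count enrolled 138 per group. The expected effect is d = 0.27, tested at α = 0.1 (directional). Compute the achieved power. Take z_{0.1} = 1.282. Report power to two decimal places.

For two equal groups, power = Φ(d·√(n/2) − z_{α}).
d·√(n/2) = 0.27 × √(138/2) = 0.27 × 8.307 = 2.243.
z_β = 2.243 − 1.282 = 0.961.
Power = Φ(0.961) = 0.832.

power ≈ 0.83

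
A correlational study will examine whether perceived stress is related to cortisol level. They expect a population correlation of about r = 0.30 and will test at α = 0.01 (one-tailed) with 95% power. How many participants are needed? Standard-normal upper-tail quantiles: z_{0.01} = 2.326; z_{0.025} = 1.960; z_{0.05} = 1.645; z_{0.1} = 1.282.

n = 168

Fisher's z: C = ½·ln((1+r)/(1−r)) = ½·ln(1.8571) = 0.3095.
n = ((z_{α} + z_β)/C)² + 3.
(2.326 + 1.645) / 0.3095 = 3.971 / 0.3095 = 12.830.
n = 12.830² + 3 = 164.62 + 3 = 167.6.
Round up.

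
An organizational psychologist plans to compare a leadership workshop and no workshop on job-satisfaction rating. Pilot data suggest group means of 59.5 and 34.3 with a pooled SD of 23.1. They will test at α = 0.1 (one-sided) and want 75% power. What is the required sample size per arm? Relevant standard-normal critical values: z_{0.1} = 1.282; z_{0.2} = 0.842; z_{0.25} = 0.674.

Cohen's d = |M₁ − M₂| / SD_pooled = |59.5 − 34.3| / 23.1 = 25.2 / 23.1 = 1.091.
For two independent groups with equal n: n = 2·((z_{α} + z_β) / d)².
z_{α} + z_β = 1.282 + 0.674 = 1.956.
n = 2 × (1.956 / 1.091)² = 2 × 1.793² = 2 × 3.21 = 6.4.
Round up to the next whole participant.

n = 7 per group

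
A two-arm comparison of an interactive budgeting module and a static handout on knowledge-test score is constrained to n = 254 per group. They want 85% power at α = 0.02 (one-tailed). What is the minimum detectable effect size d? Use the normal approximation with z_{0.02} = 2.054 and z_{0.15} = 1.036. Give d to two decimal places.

d_min ≈ 0.27

For two independent groups of n = 254 each: d_min = (z_{α} + z_β)·√(2/n).
z-sum = 2.054 + 1.036 = 3.090.
d_min = 3.090 × √(2/254) = 3.090 × 0.0887 = 0.274.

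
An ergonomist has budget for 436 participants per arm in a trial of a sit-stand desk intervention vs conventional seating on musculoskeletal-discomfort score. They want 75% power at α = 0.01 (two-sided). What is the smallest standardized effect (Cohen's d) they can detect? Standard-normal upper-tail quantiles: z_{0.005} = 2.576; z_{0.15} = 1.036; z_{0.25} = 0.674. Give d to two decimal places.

For two independent groups of n = 436 each: d_min = (z_{α/2} + z_β)·√(2/n).
z-sum = 2.576 + 0.674 = 3.250.
d_min = 3.250 × √(2/436) = 3.250 × 0.0677 = 0.220.

d_min ≈ 0.22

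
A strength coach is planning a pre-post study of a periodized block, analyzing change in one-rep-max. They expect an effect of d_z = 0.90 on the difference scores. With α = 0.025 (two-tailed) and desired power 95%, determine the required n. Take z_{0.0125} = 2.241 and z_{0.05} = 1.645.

n = 19 pairs

For a paired (one-sample on differences) test: n = ((z_{α/2} + z_β) / d)².
z_{α/2} + z_β = 2.241 + 1.645 = 3.886.
n = (3.886 / 0.90)² = 4.318² = 18.64.
Round up.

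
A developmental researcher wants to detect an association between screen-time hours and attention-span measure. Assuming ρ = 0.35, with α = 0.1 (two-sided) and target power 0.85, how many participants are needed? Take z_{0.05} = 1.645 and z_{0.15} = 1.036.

Fisher's z: C = ½·ln((1+r)/(1−r)) = ½·ln(2.0769) = 0.3654.
n = ((z_{α/2} + z_β)/C)² + 3.
(1.645 + 1.036) / 0.3654 = 2.681 / 0.3654 = 7.337.
n = 7.337² + 3 = 53.83 + 3 = 56.8.
Round up.

n = 57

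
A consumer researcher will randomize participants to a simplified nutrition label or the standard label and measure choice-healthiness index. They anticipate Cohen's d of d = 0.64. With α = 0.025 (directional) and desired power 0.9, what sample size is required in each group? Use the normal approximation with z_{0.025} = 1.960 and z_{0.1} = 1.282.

For two independent groups with equal n: n = 2·((z_{α} + z_β) / d)².
z_{α} + z_β = 1.960 + 1.282 = 3.242.
n = 2 × (3.242 / 0.64)² = 2 × 5.066² = 2 × 25.66 = 51.3.
Round up to the next whole participant.

n = 52 per group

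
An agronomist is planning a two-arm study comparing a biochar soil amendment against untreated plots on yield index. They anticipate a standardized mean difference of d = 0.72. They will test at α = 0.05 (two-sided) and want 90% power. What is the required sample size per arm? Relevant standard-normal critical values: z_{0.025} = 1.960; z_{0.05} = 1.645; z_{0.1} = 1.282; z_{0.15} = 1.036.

n = 41 per group

For two independent groups with equal n: n = 2·((z_{α/2} + z_β) / d)².
z_{α/2} + z_β = 1.960 + 1.282 = 3.242.
n = 2 × (3.242 / 0.72)² = 2 × 4.503² = 2 × 20.28 = 40.6.
Round up to the next whole participant.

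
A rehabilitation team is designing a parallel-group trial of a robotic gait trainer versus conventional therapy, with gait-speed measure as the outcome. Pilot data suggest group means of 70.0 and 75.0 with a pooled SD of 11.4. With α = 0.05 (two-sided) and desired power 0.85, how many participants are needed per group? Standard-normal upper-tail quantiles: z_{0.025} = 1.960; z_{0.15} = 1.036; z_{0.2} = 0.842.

Cohen's d = |M₁ − M₂| / SD_pooled = |70.0 − 75.0| / 11.4 = 5.0 / 11.4 = 0.439.
For two independent groups with equal n: n = 2·((z_{α/2} + z_β) / d)².
z_{α/2} + z_β = 1.960 + 1.036 = 2.996.
n = 2 × (2.996 / 0.439)² = 2 × 6.825² = 2 × 46.58 = 93.2.
Round up to the next whole participant.

n = 94 per group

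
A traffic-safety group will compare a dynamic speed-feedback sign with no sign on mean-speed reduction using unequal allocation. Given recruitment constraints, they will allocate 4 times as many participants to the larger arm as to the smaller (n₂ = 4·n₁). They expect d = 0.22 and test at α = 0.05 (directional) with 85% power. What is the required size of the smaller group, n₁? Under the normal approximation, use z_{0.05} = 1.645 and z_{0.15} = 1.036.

n₁ = 186

With allocation ratio k = n₂/n₁ = 4, Var(x̄₁−x̄₂) = σ²(1/n₁ + 1/(k·n₁)) = σ²·(k+1)/(k·n₁).
So n₁ = (1 + 1/k)·((z_{α} + z_β)/d)² = 1.250 × (2.681/0.22)².
n₁ = 1.250 × 148.51 = 185.6.
Round up: n₁ = 186, giving n₂ = 4 × 186 = 744.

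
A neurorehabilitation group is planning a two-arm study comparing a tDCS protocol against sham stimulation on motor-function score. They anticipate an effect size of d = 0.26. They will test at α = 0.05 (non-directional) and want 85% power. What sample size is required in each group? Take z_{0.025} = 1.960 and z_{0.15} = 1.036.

For two independent groups with equal n: n = 2·((z_{α/2} + z_β) / d)².
z_{α/2} + z_β = 1.960 + 1.036 = 2.996.
n = 2 × (2.996 / 0.26)² = 2 × 11.523² = 2 × 132.78 = 265.6.
Round up to the next whole participant.

n = 266 per group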